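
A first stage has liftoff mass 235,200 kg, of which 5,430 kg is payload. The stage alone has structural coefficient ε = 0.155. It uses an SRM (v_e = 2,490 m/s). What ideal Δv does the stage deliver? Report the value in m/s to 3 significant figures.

Δv ≈ 4350 m/s

Stage wet mass = m₀ − payload = 235,200 − 5,430 = 229,770 kg.
Stage dry mass = ε × stage wet mass = 0.155 × 229,770 = 35,614.4 kg.
Burnout mass m_f = stage dry + payload = 35,614.4 + 5,430 = 41,044.4 kg.
Δv = v_e · ln(235,200/41,044.4) = 2490.0 × ln(5.73) = 2490.0 × 1.7458 ≈ 4347 m/s.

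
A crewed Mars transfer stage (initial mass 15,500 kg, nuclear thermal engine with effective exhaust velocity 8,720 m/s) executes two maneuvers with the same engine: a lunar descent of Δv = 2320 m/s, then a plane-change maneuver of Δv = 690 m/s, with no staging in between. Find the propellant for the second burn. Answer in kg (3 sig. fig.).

After the first burn: m = 15500 × exp(−2320/8720.0) = 15500 × 0.76640 = 11,879.2 kg.
After the second burn: m = 11,879.2 × exp(−690/8720.0) = 11,879.2 × 0.92392 = 10,975.4 kg.
Second-burn propellant = 11,879.2 − 10,975.4 = 903.8 kg.

propellant for the second burn ≈ 904 kg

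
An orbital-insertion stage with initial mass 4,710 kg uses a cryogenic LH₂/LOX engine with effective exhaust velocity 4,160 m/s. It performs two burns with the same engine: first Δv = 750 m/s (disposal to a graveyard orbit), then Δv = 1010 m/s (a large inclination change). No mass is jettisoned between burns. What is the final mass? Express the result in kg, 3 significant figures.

After the first burn: m = 4710 × exp(−750/4160.0) = 4710 × 0.83503 = 3,932.99 kg.
After the second burn: m = 3,932.99 × exp(−1010/4160.0) = 3,932.99 × 0.78444 = 3,085.19 kg.

final mass ≈ 3090 kg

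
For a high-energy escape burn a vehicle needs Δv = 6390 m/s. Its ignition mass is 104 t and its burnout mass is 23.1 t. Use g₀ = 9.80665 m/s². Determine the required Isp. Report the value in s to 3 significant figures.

Isp ≈ 433 s

ln(m₀/m_f) = ln(104000/23100) = ln(4.502) = 1.5046.
Rocket equation: v_e = Δv / ln(m₀/m_f) = 6390 / 1.5046 = 4247.1 m/s.
Isp = v_e / g₀ = 4247.1 / 9.80665 = 433.1 s.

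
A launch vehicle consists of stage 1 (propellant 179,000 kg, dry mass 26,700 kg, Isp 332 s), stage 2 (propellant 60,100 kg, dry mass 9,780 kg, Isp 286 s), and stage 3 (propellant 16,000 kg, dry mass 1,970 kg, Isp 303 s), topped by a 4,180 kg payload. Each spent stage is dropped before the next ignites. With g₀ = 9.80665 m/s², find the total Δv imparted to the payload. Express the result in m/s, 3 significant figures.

Ignition mass of stage 1 = 179,000+26,700 + 60,100+9,780 + 16,000+1,970 + 4,180 = 297,730 kg.
Stage 1: m₀ = 297,730 kg, m_f = 297,730 − 179,000 = 118,730 kg; Δv = 332×9.80665×ln(2.508) = 3255.8×0.9193 ≈ 2993 m/s.
Stage 2: m₀ = 92,030 kg, m_f = 92,030 − 60,100 = 31,930 kg; Δv = 286×9.80665×ln(2.882) = 2804.7×1.0586 ≈ 2969 m/s.
Stage 3: m₀ = 22,150 kg, m_f = 22,150 − 16,000 = 6,150 kg; Δv = 303×9.80665×ln(3.602) = 2971.4×1.2814 ≈ 3808 m/s.
Total Δv = 2993 + 2969 + 3808 = 9770 m/s.

Δv ≈ 9770 m/s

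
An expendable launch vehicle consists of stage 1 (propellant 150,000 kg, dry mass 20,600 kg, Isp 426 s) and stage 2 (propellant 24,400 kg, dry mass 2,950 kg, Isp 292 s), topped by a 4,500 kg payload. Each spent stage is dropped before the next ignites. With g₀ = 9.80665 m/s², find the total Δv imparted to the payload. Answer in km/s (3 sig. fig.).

Ignition mass of stage 1 = 150,000+20,600 + 24,400+2,950 + 4,500 = 202,450 kg.
Stage 1: m₀ = 202,450 kg, m_f = 202,450 − 150,000 = 52,450 kg; Δv = 426×9.80665×ln(3.86) = 4177.6×1.3506 ≈ 5642 m/s.
Stage 2: m₀ = 31,850 kg, m_f = 31,850 − 24,400 = 7,450 kg; Δv = 292×9.80665×ln(4.275) = 2863.5×1.4528 ≈ 4160 m/s.
Total Δv = 5642 + 4160 = 9802 m/s.

Δv ≈ 9.80 km/s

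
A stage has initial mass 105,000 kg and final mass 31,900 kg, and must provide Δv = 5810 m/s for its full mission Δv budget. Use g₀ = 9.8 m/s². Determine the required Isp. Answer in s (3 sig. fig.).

ln(m₀/m_f) = ln(105000/31900) = ln(3.292) = 1.1914.
By the Tsiolkovsky rocket equation, v_e = Δv / ln(m₀/m_f) = 5810 / 1.1914 = 4876.8 m/s.
Isp = v_e / g₀ = 4876.8 / 9.8 = 497.6 s.

Isp ≈ 498 s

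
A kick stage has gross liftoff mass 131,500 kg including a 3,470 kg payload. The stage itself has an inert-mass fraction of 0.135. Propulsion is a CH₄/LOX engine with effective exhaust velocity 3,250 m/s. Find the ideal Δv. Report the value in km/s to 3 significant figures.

Δv ≈ 6.00 km/s

Stage wet mass = m₀ − payload = 131,500 − 3,470 = 128,030 kg.
Stage dry mass = ε × stage wet mass = 0.135 × 128,030 = 17,284.1 kg.
Burnout mass m_f = stage dry + payload = 17,284.1 + 3,470 = 20,754.1 kg.
By the Tsiolkovsky rocket equation, Δv = v_e · ln(131,500/20,754.1) = 3250.0 × ln(6.336) = 3250.0 × 1.8463 ≈ 6000 m/s.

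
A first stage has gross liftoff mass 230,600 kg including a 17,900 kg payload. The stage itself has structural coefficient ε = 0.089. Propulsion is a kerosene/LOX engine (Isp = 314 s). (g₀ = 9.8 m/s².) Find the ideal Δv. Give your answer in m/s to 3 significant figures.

Δv ≈ 5640 m/s

Stage wet mass = m₀ − payload = 230,600 − 17,900 = 212,700 kg.
Stage dry mass = ε × stage wet mass = 0.089 × 212,700 = 18,930.3 kg.
Burnout mass m_f = stage dry + payload = 18,930.3 + 17,900 = 36,830.3 kg.
v_e = Isp · g₀ = 314 × 9.8 = 3077.2 m/s.
Using Δv = v_e ln(m₀/m_f): Δv = v_e · ln(230,600/36,830.3) = 3077.2 × ln(6.261) = 3077.2 × 1.8344 ≈ 5645 m/s.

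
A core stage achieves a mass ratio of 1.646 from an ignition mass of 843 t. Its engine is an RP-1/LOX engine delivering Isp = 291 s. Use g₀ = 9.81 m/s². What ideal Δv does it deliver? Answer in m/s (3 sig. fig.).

Δv ≈ 1420 m/s

v_e = Isp · g₀ = 291 × 9.81 = 2854.7 m/s.
From the ideal rocket equation, Δv = v_e · ln(1.646) = 2854.7 × 0.4983 ≈ 1422.6 m/s.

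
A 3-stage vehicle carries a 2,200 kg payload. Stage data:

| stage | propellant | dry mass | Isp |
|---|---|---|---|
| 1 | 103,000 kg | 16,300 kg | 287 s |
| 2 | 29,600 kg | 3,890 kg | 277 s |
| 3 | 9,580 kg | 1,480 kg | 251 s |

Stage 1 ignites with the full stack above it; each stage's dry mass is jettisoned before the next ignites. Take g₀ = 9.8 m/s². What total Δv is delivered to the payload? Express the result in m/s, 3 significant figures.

Ignition mass of stage 1 = 103,000+16,300 + 29,600+3,890 + 9,580+1,480 + 2,200 = 166,050 kg.
Stage 1: m₀ = 166,050 kg, m_f = 166,050 − 103,000 = 63,050 kg; Δv = 287×9.8×ln(2.634) = 2812.6×0.9684 ≈ 2724 m/s.
Stage 2: m₀ = 46,750 kg, m_f = 46,750 − 29,600 = 17,150 kg; Δv = 277×9.8×ln(2.726) = 2714.6×1.0028 ≈ 2722 m/s.
Stage 3: m₀ = 13,260 kg, m_f = 13,260 − 9,580 = 3,680 kg; Δv = 251×9.8×ln(3.603) = 2459.8×1.2818 ≈ 3153 m/s.
Total Δv = 2724 + 2722 + 3153 = 8599 m/s.

Δv ≈ 8600 m/s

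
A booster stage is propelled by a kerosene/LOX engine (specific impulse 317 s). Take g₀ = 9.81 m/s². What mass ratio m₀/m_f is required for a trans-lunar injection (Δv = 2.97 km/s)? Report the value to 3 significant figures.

v_e = Isp · g₀ = 317 × 9.81 = 3109.8 m/s.
Using Δv = v_e ln(m₀/m_f): m₀/m_f = exp(Δv / v_e) = exp(2970 / 3109.8) = exp(0.9551) = 2.5988.

mass ratio ≈ 2.60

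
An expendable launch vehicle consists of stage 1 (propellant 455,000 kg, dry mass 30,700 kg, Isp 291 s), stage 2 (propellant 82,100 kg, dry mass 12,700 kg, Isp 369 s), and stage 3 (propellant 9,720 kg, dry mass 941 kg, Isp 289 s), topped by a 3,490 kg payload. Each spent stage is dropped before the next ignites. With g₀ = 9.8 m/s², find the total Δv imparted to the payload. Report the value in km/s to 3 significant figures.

Ignition mass of stage 1 = 455,000+30,700 + 82,100+12,700 + 9,720+941 + 3,490 = 594,651 kg.
Stage 1: m₀ = 594,651 kg, m_f = 594,651 − 455,000 = 139,651 kg; Δv = 291×9.8×ln(4.258) = 2851.8×1.4488 ≈ 4132 m/s.
Stage 2: m₀ = 108,951 kg, m_f = 108,951 − 82,100 = 26,851 kg; Δv = 369×9.8×ln(4.058) = 3616.2×1.4006 ≈ 5065 m/s.
Stage 3: m₀ = 14,151 kg, m_f = 14,151 − 9,720 = 4,431 kg; Δv = 289×9.8×ln(3.194) = 2832.2×1.1612 ≈ 3289 m/s.
Total Δv = 4132 + 5065 + 3289 = 12486 m/s.

Δv ≈ 12.5 km/s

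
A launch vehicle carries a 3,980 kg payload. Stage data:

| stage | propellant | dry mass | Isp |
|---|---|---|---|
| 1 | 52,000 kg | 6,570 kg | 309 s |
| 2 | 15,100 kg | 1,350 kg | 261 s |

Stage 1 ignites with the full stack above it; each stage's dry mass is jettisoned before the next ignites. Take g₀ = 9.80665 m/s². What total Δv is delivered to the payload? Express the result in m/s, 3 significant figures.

Ignition mass of stage 1 = 52,000+6,570 + 15,100+1,350 + 3,980 = 79,000 kg.
Stage 1: m₀ = 79,000 kg, m_f = 79,000 − 52,000 = 27,000 kg; Δv = 309×9.80665×ln(2.926) = 3030.3×1.0736 ≈ 3253 m/s.
Stage 2: m₀ = 20,430 kg, m_f = 20,430 − 15,100 = 5,330 kg; Δv = 261×9.80665×ln(3.833) = 2559.5×1.3437 ≈ 3439 m/s.
Total Δv = 3253 + 3439 = 6692 m/s.

Δv ≈ 6690 m/s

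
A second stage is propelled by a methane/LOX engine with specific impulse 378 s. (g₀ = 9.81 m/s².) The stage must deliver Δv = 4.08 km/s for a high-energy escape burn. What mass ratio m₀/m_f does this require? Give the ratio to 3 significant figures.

mass ratio ≈ 3.00

v_e = Isp · g₀ = 378 × 9.81 = 3708.2 m/s.
m₀/m_f = exp(Δv / v_e) = exp(4080 / 3708.2) = exp(1.1003) = 3.0050.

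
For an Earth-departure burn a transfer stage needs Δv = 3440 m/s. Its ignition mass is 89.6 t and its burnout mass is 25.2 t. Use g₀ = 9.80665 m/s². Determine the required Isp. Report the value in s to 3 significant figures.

Isp ≈ 277 s

ln(m₀/m_f) = ln(89600/25200) = ln(3.556) = 1.2685.
From the ideal rocket equation, v_e = Δv / ln(m₀/m_f) = 3440 / 1.2685 = 2711.8 m/s.
Isp = v_e / g₀ = 2711.8 / 9.80665 = 276.5 s.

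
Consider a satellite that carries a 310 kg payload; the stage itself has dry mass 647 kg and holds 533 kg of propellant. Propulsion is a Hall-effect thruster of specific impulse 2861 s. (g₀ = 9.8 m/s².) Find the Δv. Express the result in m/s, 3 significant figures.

v_e = Isp · g₀ = 2861 × 9.8 = 28037.8 m/s.
m₀ = payload + dry + propellant = 310 + 647 + 533 = 1,490 kg.
m_f = payload + dry = 310 + 647 = 957 kg.
By the Tsiolkovsky rocket equation, Δv = v_e · ln(m₀/m_f) = 28037.8 × ln(1.557) = 28037.8 × 0.4427 ≈ 12413.1 m/s.

Δv ≈ 12400 m/s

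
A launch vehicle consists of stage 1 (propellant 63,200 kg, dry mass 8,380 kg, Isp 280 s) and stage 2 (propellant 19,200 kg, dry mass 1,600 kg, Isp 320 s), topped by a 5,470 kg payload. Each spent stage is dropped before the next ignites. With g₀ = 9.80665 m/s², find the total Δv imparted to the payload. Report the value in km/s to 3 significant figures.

Ignition mass of stage 1 = 63,200+8,380 + 19,200+1,600 + 5,470 = 97,850 kg.
Stage 1: m₀ = 97,850 kg, m_f = 97,850 − 63,200 = 34,650 kg; Δv = 280×9.80665×ln(2.824) = 2745.9×1.0381 ≈ 2851 m/s.
Stage 2: m₀ = 26,270 kg, m_f = 26,270 − 19,200 = 7,070 kg; Δv = 320×9.80665×ln(3.716) = 3138.1×1.3126 ≈ 4119 m/s.
Total Δv = 2851 + 4119 = 6970 m/s.

Δv ≈ 6.97 km/s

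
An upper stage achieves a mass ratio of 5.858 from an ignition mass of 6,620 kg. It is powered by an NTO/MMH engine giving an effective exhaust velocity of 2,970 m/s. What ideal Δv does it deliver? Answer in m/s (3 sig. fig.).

Δv ≈ 5250 m/s

Δv = v_e · ln(5.858) = 2970.0 × 1.7678 ≈ 5250.4 m/s.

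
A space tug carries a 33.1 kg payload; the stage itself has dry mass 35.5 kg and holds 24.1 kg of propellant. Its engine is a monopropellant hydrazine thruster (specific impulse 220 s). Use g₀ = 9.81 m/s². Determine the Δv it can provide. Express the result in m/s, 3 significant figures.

Δv ≈ 650 m/s

v_e = Isp · g₀ = 220 × 9.81 = 2158.2 m/s.
m₀ = payload + dry + propellant = 33.1 + 35.5 + 24.1 = 92.7 kg.
m_f = payload + dry = 33.1 + 35.5 = 68.6 kg.
Using Δv = v_e ln(m₀/m_f): Δv = v_e · ln(m₀/m_f) = 2158.2 × ln(1.351) = 2158.2 × 0.3011 ≈ 649.8 m/s.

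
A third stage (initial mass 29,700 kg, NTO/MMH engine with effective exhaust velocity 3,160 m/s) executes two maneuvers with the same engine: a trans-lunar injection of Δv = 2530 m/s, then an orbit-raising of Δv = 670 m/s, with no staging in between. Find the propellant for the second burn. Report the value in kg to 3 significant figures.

propellant for the second burn ≈ 2550 kg

After the first burn: m = 29700 × exp(−2530/3160.0) = 29700 × 0.44904 = 13,336.5 kg.
After the second burn: m = 13,336.5 × exp(−670/3160.0) = 13,336.5 × 0.80894 = 10,788.4 kg.
Second-burn propellant = 13,336.5 − 10,788.4 = 2,548.1 kg.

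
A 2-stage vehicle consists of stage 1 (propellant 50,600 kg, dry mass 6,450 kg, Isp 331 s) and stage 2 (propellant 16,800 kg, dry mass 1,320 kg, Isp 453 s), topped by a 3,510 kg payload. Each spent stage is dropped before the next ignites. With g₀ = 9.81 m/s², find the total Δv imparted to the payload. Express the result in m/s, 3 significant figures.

Δv ≈ 10000 m/s

Ignition mass of stage 1 = 50,600+6,450 + 16,800+1,320 + 3,510 = 78,680 kg.
Stage 1: m₀ = 78,680 kg, m_f = 78,680 − 50,600 = 28,080 kg; Δv = 331×9.81×ln(2.802) = 3247.1×1.0303 ≈ 3346 m/s.
Stage 2: m₀ = 21,630 kg, m_f = 21,630 − 16,800 = 4,830 kg; Δv = 453×9.81×ln(4.478) = 4443.9×1.4992 ≈ 6662 m/s.
Total Δv = 3346 + 6662 = 10008 m/s.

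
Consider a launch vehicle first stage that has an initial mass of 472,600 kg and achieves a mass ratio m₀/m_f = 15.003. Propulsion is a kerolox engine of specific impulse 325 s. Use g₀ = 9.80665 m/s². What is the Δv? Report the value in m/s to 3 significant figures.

v_e = Isp · g₀ = 325 × 9.80665 = 3187.2 m/s.
Δv = v_e · ln(15.003) = 3187.2 × 2.7083 ≈ 8631.6 m/s.

Δv ≈ 8630 m/s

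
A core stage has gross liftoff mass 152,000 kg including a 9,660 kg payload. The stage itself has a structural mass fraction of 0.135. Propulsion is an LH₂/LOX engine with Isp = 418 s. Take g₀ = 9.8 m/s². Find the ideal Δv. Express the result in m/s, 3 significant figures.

Δv ≈ 6800 m/s

Stage wet mass = m₀ − payload = 152,000 − 9,660 = 142,340 kg.
Stage dry mass = ε × stage wet mass = 0.135 × 142,340 = 19,215.9 kg.
Burnout mass m_f = stage dry + payload = 19,215.9 + 9,660 = 28,875.9 kg.
v_e = Isp · g₀ = 418 × 9.8 = 4096.4 m/s.
Δv = v_e · ln(152,000/28,875.9) = 4096.4 × ln(5.264) = 4096.4 × 1.6609 ≈ 6804 m/s.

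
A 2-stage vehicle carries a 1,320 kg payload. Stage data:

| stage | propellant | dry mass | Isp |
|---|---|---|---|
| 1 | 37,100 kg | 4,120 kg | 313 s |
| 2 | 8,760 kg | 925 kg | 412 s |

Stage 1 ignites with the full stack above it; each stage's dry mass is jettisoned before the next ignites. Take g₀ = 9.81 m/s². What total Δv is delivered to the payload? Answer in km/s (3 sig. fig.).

Ignition mass of stage 1 = 37,100+4,120 + 8,760+925 + 1,320 = 52,225 kg.
Stage 1: m₀ = 52,225 kg, m_f = 52,225 − 37,100 = 15,125 kg; Δv = 313×9.81×ln(3.453) = 3070.5×1.2392 ≈ 3805 m/s.
Stage 2: m₀ = 11,005 kg, m_f = 11,005 − 8,760 = 2,245 kg; Δv = 412×9.81×ln(4.902) = 4041.7×1.5896 ≈ 6425 m/s.
Total Δv = 3805 + 6425 = 10230 m/s.

Δv ≈ 10.2 km/s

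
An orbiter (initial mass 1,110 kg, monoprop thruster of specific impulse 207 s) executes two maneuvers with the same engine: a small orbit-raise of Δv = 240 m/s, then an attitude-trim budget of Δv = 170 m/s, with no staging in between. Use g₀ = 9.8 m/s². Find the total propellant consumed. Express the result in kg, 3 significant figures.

v_e = Isp · g₀ = 207 × 9.8 = 2028.6 m/s.
After the first burn: m = 1110 × exp(−240/2028.6) = 1110 × 0.88842 = 986.146 kg.
After the second burn: m = 986.146 × exp(−170/2028.6) = 986.146 × 0.91961 = 906.87 kg.
Total propellant = m₀ − m_final = 1110 − 906.87 = 203.13 kg.

total propellant consumed ≈ 203 kg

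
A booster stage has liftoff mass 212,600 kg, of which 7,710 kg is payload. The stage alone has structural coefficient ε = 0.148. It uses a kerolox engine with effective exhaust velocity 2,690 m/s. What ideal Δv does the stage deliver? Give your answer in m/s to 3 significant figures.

Stage wet mass = m₀ − payload = 212,600 − 7,710 = 204,890 kg.
Stage dry mass = ε × stage wet mass = 0.148 × 204,890 = 30,323.7 kg.
Burnout mass m_f = stage dry + payload = 30,323.7 + 7,710 = 38,033.7 kg.
Δv = v_e · ln(212,600/38,033.7) = 2690.0 × ln(5.59) = 2690.0 × 1.7209 ≈ 4629 m/s.

Δv ≈ 4630 m/s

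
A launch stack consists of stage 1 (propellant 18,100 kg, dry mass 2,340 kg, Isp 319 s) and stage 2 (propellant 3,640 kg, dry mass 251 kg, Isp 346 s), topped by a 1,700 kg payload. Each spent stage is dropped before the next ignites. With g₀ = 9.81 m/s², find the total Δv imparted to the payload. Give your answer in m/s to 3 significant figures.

Ignition mass of stage 1 = 18,100+2,340 + 3,640+251 + 1,700 = 26,031 kg.
Stage 1: m₀ = 26,031 kg, m_f = 26,031 − 18,100 = 7,931 kg; Δv = 319×9.81×ln(3.282) = 3129.4×1.1885 ≈ 3719 m/s.
Stage 2: m₀ = 5,591 kg, m_f = 5,591 − 3,640 = 1,951 kg; Δv = 346×9.81×ln(2.866) = 3394.3×1.0528 ≈ 3574 m/s.
Total Δv = 3719 + 3574 = 7293 m/s.

Δv ≈ 7290 m/s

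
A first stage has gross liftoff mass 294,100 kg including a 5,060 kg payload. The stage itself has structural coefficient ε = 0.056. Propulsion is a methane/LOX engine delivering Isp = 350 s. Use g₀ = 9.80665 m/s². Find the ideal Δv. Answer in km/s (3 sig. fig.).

Δv ≈ 9.02 km/s

Stage wet mass = m₀ − payload = 294,100 − 5,060 = 289,040 kg.
Stage dry mass = ε × stage wet mass = 0.056 × 289,040 = 16,186.2 kg.
Burnout mass m_f = stage dry + payload = 16,186.2 + 5,060 = 21,246.2 kg.
v_e = Isp · g₀ = 350 × 9.80665 = 3432.3 m/s.
Δv = v_e · ln(294,100/21,246.2) = 3432.3 × ln(13.84) = 3432.3 × 2.6277 ≈ 9019 m/s.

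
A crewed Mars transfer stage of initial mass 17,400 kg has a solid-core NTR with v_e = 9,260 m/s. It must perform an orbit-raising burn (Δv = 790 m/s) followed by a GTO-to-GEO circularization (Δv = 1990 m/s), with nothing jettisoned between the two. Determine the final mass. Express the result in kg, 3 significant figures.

final mass ≈ 12900 kg

After the first burn: m = 17400 × exp(−790/9260.0) = 17400 × 0.91822 = 15,977 kg.
After the second burn: m = 15,977 × exp(−1990/9260.0) = 15,977 × 0.80662 = 12,887.4 kg.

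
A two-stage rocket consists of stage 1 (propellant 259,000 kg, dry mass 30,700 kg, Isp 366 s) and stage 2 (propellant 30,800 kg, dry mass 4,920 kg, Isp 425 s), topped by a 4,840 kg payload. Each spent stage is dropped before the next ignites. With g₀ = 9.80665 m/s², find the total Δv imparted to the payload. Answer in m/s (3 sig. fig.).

Ignition mass of stage 1 = 259,000+30,700 + 30,800+4,920 + 4,840 = 330,260 kg.
Stage 1: m₀ = 330,260 kg, m_f = 330,260 − 259,000 = 71,260 kg; Δv = 366×9.80665×ln(4.635) = 3589.2×1.5335 ≈ 5504 m/s.
Stage 2: m₀ = 40,560 kg, m_f = 40,560 − 30,800 = 9,760 kg; Δv = 425×9.80665×ln(4.156) = 4167.8×1.4245 ≈ 5937 m/s.
Total Δv = 5504 + 5937 = 11441 m/s.

Δv ≈ 11400 m/s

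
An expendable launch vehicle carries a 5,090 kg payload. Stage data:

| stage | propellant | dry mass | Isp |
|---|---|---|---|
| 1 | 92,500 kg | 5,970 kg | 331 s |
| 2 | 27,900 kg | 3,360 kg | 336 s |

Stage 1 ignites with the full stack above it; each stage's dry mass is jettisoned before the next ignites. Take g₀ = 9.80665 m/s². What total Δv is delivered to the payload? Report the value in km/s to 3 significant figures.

Ignition mass of stage 1 = 92,500+5,970 + 27,900+3,360 + 5,090 = 134,820 kg.
Stage 1: m₀ = 134,820 kg, m_f = 134,820 − 92,500 = 42,320 kg; Δv = 331×9.80665×ln(3.186) = 3246.0×1.1587 ≈ 3761 m/s.
Stage 2: m₀ = 36,350 kg, m_f = 36,350 − 27,900 = 8,450 kg; Δv = 336×9.80665×ln(4.302) = 3295.0×1.4590 ≈ 4808 m/s.
Total Δv = 3761 + 4808 = 8569 m/s.

Δv ≈ 8.57 km/s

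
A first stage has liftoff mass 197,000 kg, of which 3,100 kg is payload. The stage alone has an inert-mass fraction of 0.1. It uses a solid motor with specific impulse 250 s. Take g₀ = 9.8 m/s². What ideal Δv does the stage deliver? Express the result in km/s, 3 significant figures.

Stage wet mass = m₀ − payload = 197,000 − 3,100 = 193,900 kg.
Stage dry mass = ε × stage wet mass = 0.1 × 193,900 = 19,390 kg.
Burnout mass m_f = stage dry + payload = 19,390 + 3,100 = 22,490 kg.
v_e = Isp · g₀ = 250 × 9.8 = 2450.0 m/s.
Δv = v_e · ln(197,000/22,490) = 2450.0 × ln(8.759) = 2450.0 × 2.1701 ≈ 5317 m/s.

Δv ≈ 5.32 km/s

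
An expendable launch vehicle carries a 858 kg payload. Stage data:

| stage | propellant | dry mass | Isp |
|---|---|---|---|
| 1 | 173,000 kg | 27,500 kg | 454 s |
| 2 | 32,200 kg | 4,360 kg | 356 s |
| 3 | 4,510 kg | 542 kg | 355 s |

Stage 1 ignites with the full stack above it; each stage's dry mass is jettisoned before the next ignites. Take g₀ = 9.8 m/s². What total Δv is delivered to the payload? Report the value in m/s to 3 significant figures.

Δv ≈ 15500 m/s

Ignition mass of stage 1 = 173,000+27,500 + 32,200+4,360 + 4,510+542 + 858 = 242,970 kg.
Stage 1: m₀ = 242,970 kg, m_f = 242,970 − 173,000 = 69,970 kg; Δv = 454×9.8×ln(3.472) = 4449.2×1.2449 ≈ 5539 m/s.
Stage 2: m₀ = 42,470 kg, m_f = 42,470 − 32,200 = 10,270 kg; Δv = 356×9.8×ln(4.135) = 3488.8×1.4196 ≈ 4953 m/s.
Stage 3: m₀ = 5,910 kg, m_f = 5,910 − 4,510 = 1,400 kg; Δv = 355×9.8×ln(4.221) = 3479.0×1.4402 ≈ 5010 m/s.
Total Δv = 5539 + 4953 + 5010 = 15502 m/s.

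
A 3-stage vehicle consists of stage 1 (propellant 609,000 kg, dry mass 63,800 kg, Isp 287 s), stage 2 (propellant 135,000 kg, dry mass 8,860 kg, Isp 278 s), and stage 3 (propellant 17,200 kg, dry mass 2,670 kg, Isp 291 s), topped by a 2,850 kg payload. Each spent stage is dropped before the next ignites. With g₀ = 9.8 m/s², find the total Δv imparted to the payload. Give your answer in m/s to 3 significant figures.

Ignition mass of stage 1 = 609,000+63,800 + 135,000+8,860 + 17,200+2,670 + 2,850 = 839,380 kg.
Stage 1: m₀ = 839,380 kg, m_f = 839,380 − 609,000 = 230,380 kg; Δv = 287×9.8×ln(3.643) = 2812.6×1.2929 ≈ 3637 m/s.
Stage 2: m₀ = 166,580 kg, m_f = 166,580 − 135,000 = 31,580 kg; Δv = 278×9.8×ln(5.275) = 2724.4×1.6630 ≈ 4531 m/s.
Stage 3: m₀ = 22,720 kg, m_f = 22,720 − 17,200 = 5,520 kg; Δv = 291×9.8×ln(4.116) = 2851.8×1.4149 ≈ 4035 m/s.
Total Δv = 3637 + 4531 + 4035 = 12203 m/s.

Δv ≈ 12200 m/s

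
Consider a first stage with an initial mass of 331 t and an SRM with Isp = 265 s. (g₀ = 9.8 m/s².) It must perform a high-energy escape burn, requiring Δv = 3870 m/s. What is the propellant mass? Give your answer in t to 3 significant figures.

v_e = Isp · g₀ = 265 × 9.8 = 2597.0 m/s.
By the Tsiolkovsky rocket equation, m₀/m_f = exp(Δv / v_e) = exp(3870 / 2597.0) = exp(1.4902) = 4.4379.
m_f = 331 / 4.4379 = 74.5848 t, so propellant = m₀ − m_f = 331 − 74.5848 = 256.4152 t.

propellant mass ≈ 256 t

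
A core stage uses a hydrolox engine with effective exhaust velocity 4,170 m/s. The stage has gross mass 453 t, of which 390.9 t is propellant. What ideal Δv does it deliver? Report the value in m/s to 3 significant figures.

m_f = m₀ − m_prop = 453 − 390.9 = 62.1 t.
Δv = v_e · ln(m₀/m_f) = 4170.0 × ln(7.295) = 4170.0 × 1.9871 ≈ 8286.4 m/s.

Δv ≈ 8290 m/s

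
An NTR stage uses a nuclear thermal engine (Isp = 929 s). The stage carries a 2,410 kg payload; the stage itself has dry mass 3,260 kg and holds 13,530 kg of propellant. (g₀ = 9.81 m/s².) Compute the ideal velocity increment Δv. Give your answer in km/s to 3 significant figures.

v_e = Isp · g₀ = 929 × 9.81 = 9113.5 m/s.
m₀ = payload + dry + propellant = 2,410 + 3,260 + 13,530 = 19,200 kg.
m_f = payload + dry = 2,410 + 3,260 = 5,670 kg.
From the ideal rocket equation, Δv = v_e · ln(m₀/m_f) = 9113.5 × ln(3.386) = 9113.5 × 1.2197 ≈ 11115.9 m/s.

Δv ≈ 11.1 km/s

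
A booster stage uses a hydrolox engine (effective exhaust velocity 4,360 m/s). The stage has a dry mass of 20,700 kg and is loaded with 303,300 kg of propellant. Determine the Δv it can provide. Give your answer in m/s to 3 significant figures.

m₀ = m_dry + m_prop = 20,700 + 303,300 = 324,000 kg.
Δv = v_e · ln(m₀/m_f) = 4360.0 × ln(15.65) = 4360.0 × 2.7506 ≈ 11992.7 m/s.

Δv ≈ 12000 m/s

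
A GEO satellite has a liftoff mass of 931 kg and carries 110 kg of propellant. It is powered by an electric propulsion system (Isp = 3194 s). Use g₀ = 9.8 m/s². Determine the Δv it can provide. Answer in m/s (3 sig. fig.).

Δv ≈ 3940 m/s

v_e = Isp · g₀ = 3194 × 9.8 = 31301.2 m/s.
m_f = m₀ − m_prop = 931 − 110 = 821 kg.
Δv = v_e · ln(m₀/m_f) = 31301.2 × ln(1.134) = 31301.2 × 0.1257 ≈ 3935.7 m/s.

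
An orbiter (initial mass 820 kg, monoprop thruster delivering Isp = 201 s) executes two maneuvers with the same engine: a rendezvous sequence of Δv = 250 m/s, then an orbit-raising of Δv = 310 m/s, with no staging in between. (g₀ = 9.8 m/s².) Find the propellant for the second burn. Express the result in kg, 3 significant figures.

propellant for the second burn ≈ 105 kg

v_e = Isp · g₀ = 201 × 9.8 = 1969.8 m/s.
After the first burn: m = 820 × exp(−250/1969.8) = 820 × 0.88081 = 722.264 kg.
After the second burn: m = 722.264 × exp(−310/1969.8) = 722.264 × 0.85438 = 617.088 kg.
Second-burn propellant = 722.264 − 617.088 = 105.176 kg.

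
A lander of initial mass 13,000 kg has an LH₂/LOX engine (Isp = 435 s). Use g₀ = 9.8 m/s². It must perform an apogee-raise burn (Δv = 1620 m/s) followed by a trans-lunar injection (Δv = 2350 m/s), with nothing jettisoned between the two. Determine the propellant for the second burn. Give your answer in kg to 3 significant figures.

propellant for the second burn ≈ 3770 kg

v_e = Isp · g₀ = 435 × 9.8 = 4263.0 m/s.
After the first burn: m = 13000 × exp(−1620/4263.0) = 13000 × 0.68385 = 8,890.05 kg.
After the second burn: m = 8,890.05 × exp(−2350/4263.0) = 8,890.05 × 0.57623 = 5,122.71 kg.
Second-burn propellant = 8,890.05 − 5,122.71 = 3,767.34 kg.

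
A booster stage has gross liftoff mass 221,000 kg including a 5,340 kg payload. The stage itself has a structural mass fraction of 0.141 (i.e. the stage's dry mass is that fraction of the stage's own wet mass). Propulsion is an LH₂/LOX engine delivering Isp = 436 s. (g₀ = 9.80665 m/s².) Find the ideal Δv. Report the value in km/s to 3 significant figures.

Δv ≈ 7.79 km/s

Stage wet mass = m₀ − payload = 221,000 − 5,340 = 215,660 kg.
Stage dry mass = ε × stage wet mass = 0.141 × 215,660 = 30,408.1 kg.
Burnout mass m_f = stage dry + payload = 30,408.1 + 5,340 = 35,748.1 kg.
v_e = Isp · g₀ = 436 × 9.80665 = 4275.7 m/s.
By the Tsiolkovsky rocket equation, Δv = v_e · ln(221,000/35,748.1) = 4275.7 × ln(6.182) = 4275.7 × 1.8217 ≈ 7789 m/s.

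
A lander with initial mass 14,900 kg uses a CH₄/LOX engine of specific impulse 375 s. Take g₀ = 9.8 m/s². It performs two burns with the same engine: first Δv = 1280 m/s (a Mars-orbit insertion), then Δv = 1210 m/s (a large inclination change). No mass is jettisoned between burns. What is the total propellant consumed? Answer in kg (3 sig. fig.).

total propellant consumed ≈ 7330 kg

v_e = Isp · g₀ = 375 × 9.8 = 3675.0 m/s.
After the first burn: m = 14900 × exp(−1280/3675.0) = 14900 × 0.70589 = 10,517.8 kg.
After the second burn: m = 10,517.8 × exp(−1210/3675.0) = 10,517.8 × 0.71946 = 7,567.14 kg.
Total propellant = m₀ − m_final = 14900 − 7,567.14 = 7,332.86 kg.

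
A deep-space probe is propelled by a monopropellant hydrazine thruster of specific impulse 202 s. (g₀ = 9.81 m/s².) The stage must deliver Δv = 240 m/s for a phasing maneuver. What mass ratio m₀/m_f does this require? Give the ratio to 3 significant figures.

mass ratio ≈ 1.13

v_e = Isp · g₀ = 202 × 9.81 = 1981.6 m/s.
By the Tsiolkovsky rocket equation, m₀/m_f = exp(Δv / v_e) = exp(240 / 1981.6) = exp(0.1211) = 1.1288.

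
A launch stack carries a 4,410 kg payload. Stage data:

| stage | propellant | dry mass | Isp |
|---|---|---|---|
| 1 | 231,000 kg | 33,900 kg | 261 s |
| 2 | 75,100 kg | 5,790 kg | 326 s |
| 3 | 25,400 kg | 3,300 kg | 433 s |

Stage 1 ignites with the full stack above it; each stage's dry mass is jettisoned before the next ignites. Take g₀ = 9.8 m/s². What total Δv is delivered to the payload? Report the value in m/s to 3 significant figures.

Ignition mass of stage 1 = 231,000+33,900 + 75,100+5,790 + 25,400+3,300 + 4,410 = 378,900 kg.
Stage 1: m₀ = 378,900 kg, m_f = 378,900 − 231,000 = 147,900 kg; Δv = 261×9.8×ln(2.562) = 2557.8×0.9407 ≈ 2406 m/s.
Stage 2: m₀ = 114,000 kg, m_f = 114,000 − 75,100 = 38,900 kg; Δv = 326×9.8×ln(2.931) = 3194.8×1.0752 ≈ 3435 m/s.
Stage 3: m₀ = 33,110 kg, m_f = 33,110 − 25,400 = 7,710 kg; Δv = 433×9.8×ln(4.294) = 4243.4×1.4573 ≈ 6184 m/s.
Total Δv = 2406 + 3435 + 6184 = 12025 m/s.

Δv ≈ 12000 m/s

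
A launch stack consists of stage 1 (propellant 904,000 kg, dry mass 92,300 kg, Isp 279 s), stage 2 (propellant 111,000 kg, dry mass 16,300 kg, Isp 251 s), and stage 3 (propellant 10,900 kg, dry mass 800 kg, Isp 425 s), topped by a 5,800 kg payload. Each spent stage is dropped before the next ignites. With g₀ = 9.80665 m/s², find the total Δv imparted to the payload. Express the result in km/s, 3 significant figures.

Δv ≈ 11.9 km/s

Ignition mass of stage 1 = 904,000+92,300 + 111,000+16,300 + 10,900+800 + 5,800 = 1,141,100 kg.
Stage 1: m₀ = 1,141,100 kg, m_f = 1,141,100 − 904,000 = 237,100 kg; Δv = 279×9.80665×ln(4.813) = 2736.1×1.5713 ≈ 4299 m/s.
Stage 2: m₀ = 144,800 kg, m_f = 144,800 − 111,000 = 33,800 kg; Δv = 251×9.80665×ln(4.284) = 2461.5×1.4549 ≈ 3581 m/s.
Stage 3: m₀ = 17,500 kg, m_f = 17,500 − 10,900 = 6,600 kg; Δv = 425×9.80665×ln(2.652) = 4167.8×0.9751 ≈ 4064 m/s.
Total Δv = 4299 + 3581 + 4064 = 11944 m/s.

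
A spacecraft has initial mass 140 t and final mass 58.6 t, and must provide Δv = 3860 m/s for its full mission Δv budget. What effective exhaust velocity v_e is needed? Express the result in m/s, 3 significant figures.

ln(m₀/m_f) = ln(140000/58600) = ln(2.389) = 0.8709.
Rocket equation: v_e = Δv / ln(m₀/m_f) = 3860 / 0.8709 = 4432.2 m/s.

v_e ≈ 4430 m/s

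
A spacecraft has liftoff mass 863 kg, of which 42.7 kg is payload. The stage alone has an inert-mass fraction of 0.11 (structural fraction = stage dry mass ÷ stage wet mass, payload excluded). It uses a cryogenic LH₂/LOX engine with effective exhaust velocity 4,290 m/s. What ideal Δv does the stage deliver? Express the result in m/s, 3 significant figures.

Stage wet mass = m₀ − payload = 863 − 42.7 = 820.3 kg.
Stage dry mass = ε × stage wet mass = 0.11 × 820.3 = 90.233 kg.
Burnout mass m_f = stage dry + payload = 90.233 + 42.7 = 132.933 kg.
From the ideal rocket equation, Δv = v_e · ln(863/132.933) = 4290.0 × ln(6.492) = 4290.0 × 1.8706 ≈ 8025 m/s.

Δv ≈ 8020 m/s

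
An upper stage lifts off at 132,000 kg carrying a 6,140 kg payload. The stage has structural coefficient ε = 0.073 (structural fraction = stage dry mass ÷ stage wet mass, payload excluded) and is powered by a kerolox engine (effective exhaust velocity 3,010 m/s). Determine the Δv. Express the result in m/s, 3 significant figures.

Stage wet mass = m₀ − payload = 132,000 − 6,140 = 125,860 kg.
Stage dry mass = ε × stage wet mass = 0.073 × 125,860 = 9,187.78 kg.
Burnout mass m_f = stage dry + payload = 9,187.78 + 6,140 = 15,327.78 kg.
By the Tsiolkovsky rocket equation, Δv = v_e · ln(132,000/15,327.78) = 3010.0 × ln(8.612) = 3010.0 × 2.1531 ≈ 6481 m/s.

Δv ≈ 6480 m/s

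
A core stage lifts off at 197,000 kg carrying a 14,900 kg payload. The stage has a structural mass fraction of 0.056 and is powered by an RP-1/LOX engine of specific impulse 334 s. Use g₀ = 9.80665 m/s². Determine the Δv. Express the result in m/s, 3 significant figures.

Stage wet mass = m₀ − payload = 197,000 − 14,900 = 182,100 kg.
Stage dry mass = ε × stage wet mass = 0.056 × 182,100 = 10,197.6 kg.
Burnout mass m_f = stage dry + payload = 10,197.6 + 14,900 = 25,097.6 kg.
v_e = Isp · g₀ = 334 × 9.80665 = 3275.4 m/s.
Using Δv = v_e ln(m₀/m_f): Δv = v_e · ln(197,000/25,097.6) = 3275.4 × ln(7.849) = 3275.4 × 2.0604 ≈ 6749 m/s.

Δv ≈ 6750 m/s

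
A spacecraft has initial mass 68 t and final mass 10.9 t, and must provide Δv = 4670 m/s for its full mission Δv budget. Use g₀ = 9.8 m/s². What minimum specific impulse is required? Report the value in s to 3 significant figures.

Isp ≈ 260 s

ln(m₀/m_f) = ln(68000/10900) = ln(6.239) = 1.8307.
v_e = Δv / ln(m₀/m_f) = 4670 / 1.8307 = 2550.9 m/s.
Isp = v_e / g₀ = 2550.9 / 9.8 = 260.3 s.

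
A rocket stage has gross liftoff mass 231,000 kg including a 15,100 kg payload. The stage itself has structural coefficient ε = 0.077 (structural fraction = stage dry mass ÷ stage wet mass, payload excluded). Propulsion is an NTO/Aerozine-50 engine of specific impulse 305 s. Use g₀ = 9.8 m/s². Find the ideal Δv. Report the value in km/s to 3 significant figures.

Stage wet mass = m₀ − payload = 231,000 − 15,100 = 215,900 kg.
Stage dry mass = ε × stage wet mass = 0.077 × 215,900 = 16,624.3 kg.
Burnout mass m_f = stage dry + payload = 16,624.3 + 15,100 = 31,724.3 kg.
v_e = Isp · g₀ = 305 × 9.8 = 2989.0 m/s.
By the Tsiolkovsky rocket equation, Δv = v_e · ln(231,000/31,724.3) = 2989.0 × ln(7.281) = 2989.0 × 1.9853 ≈ 5934 m/s.

Δv ≈ 5.93 km/s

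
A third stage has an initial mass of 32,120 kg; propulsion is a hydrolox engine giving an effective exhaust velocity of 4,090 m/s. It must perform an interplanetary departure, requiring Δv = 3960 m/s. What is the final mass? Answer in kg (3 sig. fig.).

final mass ≈ 12200 kg

m₀/m_f = exp(Δv / v_e) = exp(3960 / 4090.0) = exp(0.9682) = 2.6332.
m_f = m₀ / 2.6332 = 32,120 / 2.6332 = 12,198.1 kg.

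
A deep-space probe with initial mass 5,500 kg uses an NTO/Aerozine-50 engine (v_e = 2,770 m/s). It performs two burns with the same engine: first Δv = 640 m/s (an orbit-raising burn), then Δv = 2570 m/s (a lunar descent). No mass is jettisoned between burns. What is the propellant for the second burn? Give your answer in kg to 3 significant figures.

propellant for the second burn ≈ 2640 kg

After the first burn: m = 5500 × exp(−640/2770.0) = 5500 × 0.79370 = 4,365.35 kg.
After the second burn: m = 4,365.35 × exp(−2570/2770.0) = 4,365.35 × 0.39542 = 1,726.15 kg.
Second-burn propellant = 4,365.35 − 1,726.15 = 2,639.2 kg.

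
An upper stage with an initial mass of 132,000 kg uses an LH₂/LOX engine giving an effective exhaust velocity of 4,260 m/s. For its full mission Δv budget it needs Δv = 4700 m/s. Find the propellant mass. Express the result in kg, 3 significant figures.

propellant mass ≈ 88200 kg

m₀/m_f = exp(Δv / v_e) = exp(4700 / 4260.0) = exp(1.1033) = 3.0141.
m_f = 132,000 / 3.0141 = 43,794.2 kg, so propellant = m₀ − m_f = 132,000 − 43,794.2 = 88,205.8 kg.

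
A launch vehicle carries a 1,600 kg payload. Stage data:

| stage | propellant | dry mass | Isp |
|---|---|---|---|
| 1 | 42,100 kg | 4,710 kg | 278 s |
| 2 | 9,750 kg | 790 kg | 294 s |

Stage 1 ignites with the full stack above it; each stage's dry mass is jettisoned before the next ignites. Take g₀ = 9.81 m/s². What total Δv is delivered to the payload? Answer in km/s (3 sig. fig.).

Ignition mass of stage 1 = 42,100+4,710 + 9,750+790 + 1,600 = 58,950 kg.
Stage 1: m₀ = 58,950 kg, m_f = 58,950 − 42,100 = 16,850 kg; Δv = 278×9.81×ln(3.499) = 2727.2×1.2523 ≈ 3415 m/s.
Stage 2: m₀ = 12,140 kg, m_f = 12,140 − 9,750 = 2,390 kg; Δv = 294×9.81×ln(5.079) = 2884.1×1.6252 ≈ 4687 m/s.
Total Δv = 3415 + 4687 = 8102 m/s.

Δv ≈ 8.10 km/s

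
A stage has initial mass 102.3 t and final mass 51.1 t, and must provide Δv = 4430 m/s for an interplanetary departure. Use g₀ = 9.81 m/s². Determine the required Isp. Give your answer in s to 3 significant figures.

ln(m₀/m_f) = ln(102300/51100) = ln(2.002) = 0.6941.
Using Δv = v_e ln(m₀/m_f): v_e = Δv / ln(m₀/m_f) = 4430 / 0.6941 = 6382.1 m/s.
Isp = v_e / g₀ = 6382.1 / 9.81 = 650.6 s.

Isp ≈ 651 s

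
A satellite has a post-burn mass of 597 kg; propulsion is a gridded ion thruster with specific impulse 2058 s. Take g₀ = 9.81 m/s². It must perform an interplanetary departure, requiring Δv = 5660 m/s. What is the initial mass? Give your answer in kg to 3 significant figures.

v_e = Isp · g₀ = 2058 × 9.81 = 20189.0 m/s.
By the Tsiolkovsky rocket equation, m₀/m_f = exp(Δv / v_e) = exp(5660 / 20189.0) = exp(0.2804) = 1.3236.
m₀ = m_f × 1.3236 = 597 × 1.3236 = 790.189 kg.

initial mass ≈ 790 kg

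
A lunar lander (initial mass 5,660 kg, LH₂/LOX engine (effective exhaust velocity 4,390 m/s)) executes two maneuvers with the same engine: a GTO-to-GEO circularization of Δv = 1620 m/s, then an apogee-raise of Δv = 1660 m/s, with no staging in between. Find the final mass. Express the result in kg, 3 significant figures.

After the first burn: m = 5660 × exp(−1620/4390.0) = 5660 × 0.69141 = 3,913.38 kg.
After the second burn: m = 3,913.38 × exp(−1660/4390.0) = 3,913.38 × 0.68514 = 2,681.21 kg.

final mass ≈ 2680 kg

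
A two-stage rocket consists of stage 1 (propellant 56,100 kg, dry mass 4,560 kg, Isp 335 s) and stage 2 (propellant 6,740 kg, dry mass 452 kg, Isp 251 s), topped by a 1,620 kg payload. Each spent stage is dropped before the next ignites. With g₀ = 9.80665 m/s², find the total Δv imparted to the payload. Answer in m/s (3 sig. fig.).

Ignition mass of stage 1 = 56,100+4,560 + 6,740+452 + 1,620 = 69,472 kg.
Stage 1: m₀ = 69,472 kg, m_f = 69,472 − 56,100 = 13,372 kg; Δv = 335×9.80665×ln(5.195) = 3285.2×1.6478 ≈ 5413 m/s.
Stage 2: m₀ = 8,812 kg, m_f = 8,812 − 6,740 = 2,072 kg; Δv = 251×9.80665×ln(4.253) = 2461.5×1.4476 ≈ 3563 m/s.
Total Δv = 5413 + 3563 = 8976 m/s.

Δv ≈ 8980 m/s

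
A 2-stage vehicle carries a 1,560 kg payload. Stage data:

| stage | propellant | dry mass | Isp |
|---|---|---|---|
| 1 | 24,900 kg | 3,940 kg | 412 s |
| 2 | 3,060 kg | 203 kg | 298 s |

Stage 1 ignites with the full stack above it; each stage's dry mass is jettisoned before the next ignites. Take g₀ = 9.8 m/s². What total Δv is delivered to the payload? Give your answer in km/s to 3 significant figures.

Δv ≈ 8.37 km/s

Ignition mass of stage 1 = 24,900+3,940 + 3,060+203 + 1,560 = 33,663 kg.
Stage 1: m₀ = 33,663 kg, m_f = 33,663 − 24,900 = 8,763 kg; Δv = 412×9.8×ln(3.841) = 4037.6×1.3459 ≈ 5434 m/s.
Stage 2: m₀ = 4,823 kg, m_f = 4,823 − 3,060 = 1,763 kg; Δv = 298×9.8×ln(2.736) = 2920.4×1.0064 ≈ 2939 m/s.
Total Δv = 5434 + 2939 = 8373 m/s.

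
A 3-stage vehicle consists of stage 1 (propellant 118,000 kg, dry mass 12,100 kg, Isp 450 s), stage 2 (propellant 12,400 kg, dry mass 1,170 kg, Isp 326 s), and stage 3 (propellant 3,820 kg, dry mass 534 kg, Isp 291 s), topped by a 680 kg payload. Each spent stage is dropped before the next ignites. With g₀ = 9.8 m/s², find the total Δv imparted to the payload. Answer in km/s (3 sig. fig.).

Ignition mass of stage 1 = 118,000+12,100 + 12,400+1,170 + 3,820+534 + 680 = 148,704 kg.
Stage 1: m₀ = 148,704 kg, m_f = 148,704 − 118,000 = 30,704 kg; Δv = 450×9.8×ln(4.843) = 4410.0×1.5776 ≈ 6957 m/s.
Stage 2: m₀ = 18,604 kg, m_f = 18,604 − 12,400 = 6,204 kg; Δv = 326×9.8×ln(2.999) = 3194.8×1.0982 ≈ 3508 m/s.
Stage 3: m₀ = 5,034 kg, m_f = 5,034 − 3,820 = 1,214 kg; Δv = 291×9.8×ln(4.147) = 2851.8×1.4223 ≈ 4056 m/s.
Total Δv = 6957 + 3508 + 4056 = 14521 m/s.

Δv ≈ 14.5 km/s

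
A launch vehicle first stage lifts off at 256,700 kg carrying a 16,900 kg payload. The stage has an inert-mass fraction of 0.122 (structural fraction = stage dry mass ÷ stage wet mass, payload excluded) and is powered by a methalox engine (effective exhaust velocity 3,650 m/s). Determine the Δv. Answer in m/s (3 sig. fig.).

Δv ≈ 6260 m/s

Stage wet mass = m₀ − payload = 256,700 − 16,900 = 239,800 kg.
Stage dry mass = ε × stage wet mass = 0.122 × 239,800 = 29,255.6 kg.
Burnout mass m_f = stage dry + payload = 29,255.6 + 16,900 = 46,155.6 kg.
Δv = v_e · ln(256,700/46,155.6) = 3650.0 × ln(5.562) = 3650.0 × 1.7159 ≈ 6263 m/s.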